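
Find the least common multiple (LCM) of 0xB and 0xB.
Convert 0xB (hexadecimal) → 11 (decimal)
Convert 0xB (hexadecimal) → 11 (decimal)
Compute lcm(11, 11) = 11
11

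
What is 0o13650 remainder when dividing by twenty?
Convert 0o13650 (octal) → 1×4096 + 3×512 + 6×64 + 5×8 = 6056 (decimal)
Convert twenty (English words) → 20 (decimal)
Compute 6056 mod 20 = 16
16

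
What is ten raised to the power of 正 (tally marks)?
Convert ten (English words) → 10 (decimal)
Convert 正 (tally marks) → 5 (decimal)
Compute 10 ^ 5 = 100000
100000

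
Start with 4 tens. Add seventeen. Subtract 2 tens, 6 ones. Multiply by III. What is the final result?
Convert 4 tens (place-value notation) → 4×10 = 40 (decimal)
Start: 40
Convert seventeen (English words) → 17 (decimal)
40 + 17 = 57
Convert 2 tens, 6 ones (place-value notation) → 2×10 + 6 = 26 (decimal)
57 - 26 = 31
Convert III (Roman numeral) → 1 + 1 + 1 = 3 (decimal)
31 × 3 = 93
93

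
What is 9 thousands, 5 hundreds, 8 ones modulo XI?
Convert 9 thousands, 5 hundreds, 8 ones (place-value notation) → 9×1000 + 5×100 + 8 = 9508 (decimal)
Convert XI (Roman numeral) → 10 + 1 = 11 (decimal)
Compute 9508 mod 11 = 4
4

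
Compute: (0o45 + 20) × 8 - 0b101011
Convert 0o45 (octal) → 4×8 + 5 = 37 (decimal)
Convert 0b101011 (binary) → 32 + 8 + 2 + 1 = 43 (decimal)
Expression in decimal: (37 + 20) × 8 - 43
Parentheses first: 37 + 20 = 57
Multiply: 57 × 8 = 456
Subtract: 456 - 43 = 413
413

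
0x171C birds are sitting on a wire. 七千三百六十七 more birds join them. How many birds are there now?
Convert 0x171C (hexadecimal) → 1×4096 + 7×256 + 1×16 + 12 = 5916 (decimal)
Convert 七千三百六十七 (Chinese numeral) → 7×1000 + 3×100 + 6×10 + 7 = 7367 (decimal)
Compute 5916 + 7367 = 13283
13283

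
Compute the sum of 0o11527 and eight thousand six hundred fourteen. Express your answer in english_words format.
Convert 0o11527 (octal) → 1×4096 + 1×512 + 5×64 + 2×8 + 7 = 4951 (decimal)
Convert eight thousand six hundred fourteen (English words) → 8×1000 + 6×100 + 14 = 8614 (decimal)
Compute 4951 + 8614 = 13565
Convert 13565 (decimal) → 13565 = 13×1000 + 5×100 + 65 → thirteen thousand five hundred sixty-five (English words)
thirteen thousand five hundred sixty-five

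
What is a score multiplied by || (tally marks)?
Convert a score (colloquial) → 20 (decimal)
Convert || (tally marks) → 2 (decimal)
Compute 20 × 2 = 40
40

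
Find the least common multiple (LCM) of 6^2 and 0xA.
Convert 6^2 (power) → 36 (decimal)
Convert 0xA (hexadecimal) → 10 (decimal)
Compute lcm(36, 10) = 180
180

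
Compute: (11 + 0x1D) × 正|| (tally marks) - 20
Convert 0x1D (hexadecimal) → 1×16 + 13 = 29 (decimal)
Convert 正|| (tally marks) → 5 + 2 = 7 (decimal)
Expression in decimal: (11 + 29) × 7 - 20
Parentheses first: 11 + 29 = 40
Multiply: 40 × 7 = 280
Subtract: 280 - 20 = 260
260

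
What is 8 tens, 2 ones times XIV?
Convert 8 tens, 2 ones (place-value notation) → 8×10 + 2 = 82 (decimal)
Convert XIV (Roman numeral) → 10 + 4 = 14 (decimal)
Compute 82 × 14 = 1148
1148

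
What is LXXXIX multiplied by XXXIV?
Convert LXXXIX (Roman numeral) → 50 + 10 + 10 + 10 + 9 = 89 (decimal)
Convert XXXIV (Roman numeral) → 10 + 10 + 10 + 4 = 34 (decimal)
Compute 89 × 34 = 3026
3026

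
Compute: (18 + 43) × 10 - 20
Parentheses first: 18 + 43 = 61
Multiply: 61 × 10 = 610
Subtract: 610 - 20 = 590
590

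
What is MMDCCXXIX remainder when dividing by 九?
Convert MMDCCXXIX (Roman numeral) → 1000 + 1000 + 500 + 100 + 100 + 10 + 10 + 9 = 2729 (decimal)
Convert 九 (Chinese numeral) → 9 (decimal)
Compute 2729 mod 9 = 2
2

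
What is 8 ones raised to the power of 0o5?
Convert 8 ones (place-value notation) → 8 (decimal)
Convert 0o5 (octal) → 5 (decimal)
Compute 8 ^ 5 = 32768
32768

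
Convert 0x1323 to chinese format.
Convert 0x1323 (hexadecimal) → 1×4096 + 3×256 + 2×16 + 3 = 4899 (decimal)
Convert 4899 (decimal) → 4899 = 4×1000 + 8×100 + 9×10 + 9 → 四千八百九十九 (Chinese numeral)
四千八百九十九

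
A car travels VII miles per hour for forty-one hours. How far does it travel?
Convert VII (Roman numeral) → 5 + 1 + 1 = 7 (decimal)
Convert forty-one (English words) → 41 (decimal)
Compute 7 × 41 = 287
287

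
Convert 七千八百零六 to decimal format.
Convert 七千八百零六 (Chinese numeral) → 7×1000 + 8×100 + 6 = 7806 (decimal)
7806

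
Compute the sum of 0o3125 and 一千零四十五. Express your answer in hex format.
Convert 0o3125 (octal) → 3×512 + 1×64 + 2×8 + 5 = 1621 (decimal)
Convert 一千零四十五 (Chinese numeral) → 1×1000 + 4×10 + 5 = 1045 (decimal)
Compute 1621 + 1045 = 2666
Convert 2666 (decimal) → 2666 = 10×256 + 6×16 + 10 → 0xA6A (hexadecimal)
0xA6A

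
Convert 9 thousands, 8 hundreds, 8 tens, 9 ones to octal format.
Convert 9 thousands, 8 hundreds, 8 tens, 9 ones (place-value notation) → 9×1000 + 8×100 + 8×10 + 9 = 9889 (decimal)
Convert 9889 (decimal) → 9889 = 2×4096 + 3×512 + 2×64 + 4×8 + 1 → 0o23241 (octal)
0o23241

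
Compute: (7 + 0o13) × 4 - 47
Convert 0o13 (octal) → 1×8 + 3 = 11 (decimal)
Expression in decimal: (7 + 11) × 4 - 47
Parentheses first: 7 + 11 = 18
Multiply: 18 × 4 = 72
Subtract: 72 - 47 = 25
25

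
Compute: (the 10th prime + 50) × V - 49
Convert the 10th prime (prime index) → 29 (decimal)
Convert V (Roman numeral) → 5 (decimal)
Expression in decimal: (29 + 50) × 5 - 49
Parentheses first: 29 + 50 = 79
Multiply: 79 × 5 = 395
Subtract: 395 - 49 = 346
346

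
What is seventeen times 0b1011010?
Convert seventeen (English words) → 17 (decimal)
Convert 0b1011010 (binary) → 64 + 16 + 8 + 2 = 90 (decimal)
Compute 17 × 90 = 1530
1530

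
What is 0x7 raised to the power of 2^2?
Convert 0x7 (hexadecimal) → 7 (decimal)
Convert 2^2 (power) → 4 (decimal)
Compute 7 ^ 4 = 2401
2401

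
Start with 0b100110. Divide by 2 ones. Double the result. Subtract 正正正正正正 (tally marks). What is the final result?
Convert 0b100110 (binary) → 32 + 4 + 2 = 38 (decimal)
Start: 38
Convert 2 ones (place-value notation) → 2 (decimal)
38 ÷ 2 = 19
19 × 2 = 38
Convert 正正正正正正 (tally marks) → 5 + 5 + 5 + 5 + 5 + 5 = 30 (decimal)
38 - 30 = 8
8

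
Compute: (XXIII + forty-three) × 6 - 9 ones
Convert XXIII (Roman numeral) → 10 + 10 + 1 + 1 + 1 = 23 (decimal)
Convert forty-three (English words) → 43 (decimal)
Convert 9 ones (place-value notation) → 9 (decimal)
Expression in decimal: (23 + 43) × 6 - 9
Parentheses first: 23 + 43 = 66
Multiply: 66 × 6 = 396
Subtract: 396 - 9 = 387
387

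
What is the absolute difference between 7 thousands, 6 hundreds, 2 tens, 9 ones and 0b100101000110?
Convert 7 thousands, 6 hundreds, 2 tens, 9 ones (place-value notation) → 7×1000 + 6×100 + 2×10 + 9 = 7629 (decimal)
Convert 0b100101000110 (binary) → 2048 + 256 + 64 + 4 + 2 = 2374 (decimal)
Compute |7629 - 2374| = 5255
5255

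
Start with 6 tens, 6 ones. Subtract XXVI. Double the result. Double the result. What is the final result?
Convert 6 tens, 6 ones (place-value notation) → 6×10 + 6 = 66 (decimal)
Start: 66
Convert XXVI (Roman numeral) → 10 + 10 + 5 + 1 = 26 (decimal)
66 - 26 = 40
40 × 2 = 80
80 × 2 = 160
160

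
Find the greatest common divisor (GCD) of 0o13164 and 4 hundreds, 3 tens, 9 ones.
Convert 0o13164 (octal) → 1×4096 + 3×512 + 1×64 + 6×8 + 4 = 5748 (decimal)
Convert 4 hundreds, 3 tens, 9 ones (place-value notation) → 4×100 + 3×10 + 9 = 439 (decimal)
Compute gcd(5748, 439) = 1
1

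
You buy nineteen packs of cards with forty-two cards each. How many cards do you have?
Convert forty-two (English words) → 42 (decimal)
Convert nineteen (English words) → 19 (decimal)
Compute 42 × 19 = 798
798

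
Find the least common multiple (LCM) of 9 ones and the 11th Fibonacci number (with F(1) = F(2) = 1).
Convert 9 ones (place-value notation) → 9 (decimal)
Convert the 11th Fibonacci number (with F(1) = F(2) = 1) (Fibonacci index) → 1, 1, 2, 3, 5, 8, 13, 21, 34, 55, 89 → 89 (decimal)
Compute lcm(9, 89) = 801
801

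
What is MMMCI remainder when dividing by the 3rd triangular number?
Convert MMMCI (Roman numeral) → 1000 + 1000 + 1000 + 100 + 1 = 3101 (decimal)
Convert the 3rd triangular number (triangular index) → 3×4/2 = 6 (decimal)
Compute 3101 mod 6 = 5
5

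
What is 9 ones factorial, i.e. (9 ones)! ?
Convert 9 ones (place-value notation) → 9 (decimal)
Compute 9! = 362880
362880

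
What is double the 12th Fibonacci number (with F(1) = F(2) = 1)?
The 12th Fibonacci number (with F(1) = F(2) = 1): 1, 1, 2, 3, 5, 8, 13, 21, 34, 55, 89, 144 → 144
Compute 144 × 2 = 288
288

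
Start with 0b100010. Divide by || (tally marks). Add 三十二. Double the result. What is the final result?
Convert 0b100010 (binary) → 32 + 2 = 34 (decimal)
Start: 34
Convert || (tally marks) → 2 (decimal)
34 ÷ 2 = 17
Convert 三十二 (Chinese numeral) → 3×10 + 2 = 32 (decimal)
17 + 32 = 49
49 × 2 = 98
98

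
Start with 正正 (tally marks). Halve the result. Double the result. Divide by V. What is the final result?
Convert 正正 (tally marks) → 5 + 5 = 10 (decimal)
Start: 10
10 ÷ 2 = 5
5 × 2 = 10
Convert V (Roman numeral) → 5 (decimal)
10 ÷ 5 = 2
2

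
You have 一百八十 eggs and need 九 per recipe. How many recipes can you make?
Convert 一百八十 (Chinese numeral) → 1×100 + 8×10 = 180 (decimal)
Convert 九 (Chinese numeral) → 9 (decimal)
Compute 180 ÷ 9 = 20
20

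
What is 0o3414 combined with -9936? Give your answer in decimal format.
Convert 0o3414 (octal) → 3×512 + 4×64 + 1×8 + 4 = 1804 (decimal)
Compute 1804 + -9936 = -8132
-8132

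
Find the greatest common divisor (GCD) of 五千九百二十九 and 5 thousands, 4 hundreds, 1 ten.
Convert 五千九百二十九 (Chinese numeral) → 5×1000 + 9×100 + 2×10 + 9 = 5929 (decimal)
Convert 5 thousands, 4 hundreds, 1 ten (place-value notation) → 5×1000 + 4×100 + 1×10 = 5410 (decimal)
Compute gcd(5929, 5410) = 1
1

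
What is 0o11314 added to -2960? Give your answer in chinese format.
Convert 0o11314 (octal) → 1×4096 + 1×512 + 3×64 + 1×8 + 4 = 4812 (decimal)
Compute 4812 + -2960 = 1852
Convert 1852 (decimal) → 1852 = 1×1000 + 8×100 + 5×10 + 2 → 一千八百五十二 (Chinese numeral)
一千八百五十二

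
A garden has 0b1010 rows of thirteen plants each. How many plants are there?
Convert thirteen (English words) → 13 (decimal)
Convert 0b1010 (binary) → 8 + 2 = 10 (decimal)
Compute 13 × 10 = 130
130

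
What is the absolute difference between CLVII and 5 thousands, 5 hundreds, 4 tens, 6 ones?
Convert CLVII (Roman numeral) → 100 + 50 + 5 + 1 + 1 = 157 (decimal)
Convert 5 thousands, 5 hundreds, 4 tens, 6 ones (place-value notation) → 5×1000 + 5×100 + 4×10 + 6 = 5546 (decimal)
Compute |157 - 5546| = 5389
5389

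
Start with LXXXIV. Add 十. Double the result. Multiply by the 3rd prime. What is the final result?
Convert LXXXIV (Roman numeral) → 50 + 10 + 10 + 10 + 4 = 84 (decimal)
Start: 84
Convert 十 (Chinese numeral) → 1×10 = 10 (decimal)
84 + 10 = 94
94 × 2 = 188
Convert the 3rd prime (prime index) → 5 (decimal)
188 × 5 = 940
940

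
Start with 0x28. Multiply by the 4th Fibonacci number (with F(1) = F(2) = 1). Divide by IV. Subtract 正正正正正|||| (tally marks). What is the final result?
Convert 0x28 (hexadecimal) → 2×16 + 8 = 40 (decimal)
Start: 40
Convert the 4th Fibonacci number (with F(1) = F(2) = 1) (Fibonacci index) → 1, 1, 2, 3 → 3 (decimal)
40 × 3 = 120
Convert IV (Roman numeral) → 4 (decimal)
120 ÷ 4 = 30
Convert 正正正正正|||| (tally marks) → 5 + 5 + 5 + 5 + 5 + 4 = 29 (decimal)
30 - 29 = 1
1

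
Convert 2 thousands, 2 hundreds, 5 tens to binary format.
Convert 2 thousands, 2 hundreds, 5 tens (place-value notation) → 2×1000 + 2×100 + 5×10 = 2250 (decimal)
Convert 2250 (decimal) → 2250 = 2048 + 128 + 64 + 8 + 2 → 0b100011001010 (binary)
0b100011001010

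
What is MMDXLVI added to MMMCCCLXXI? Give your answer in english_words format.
Convert MMDXLVI (Roman numeral) → 1000 + 1000 + 500 + 40 + 5 + 1 = 2546 (decimal)
Convert MMMCCCLXXI (Roman numeral) → 1000 + 1000 + 1000 + 100 + 100 + 100 + 50 + 10 + 10 + 1 = 3371 (decimal)
Compute 2546 + 3371 = 5917
Convert 5917 (decimal) → 5917 = 5×1000 + 9×100 + 17 → five thousand nine hundred seventeen (English words)
five thousand nine hundred seventeen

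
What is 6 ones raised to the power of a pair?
Convert 6 ones (place-value notation) → 6 (decimal)
Convert a pair (colloquial) → 2 (decimal)
Compute 6 ^ 2 = 36
36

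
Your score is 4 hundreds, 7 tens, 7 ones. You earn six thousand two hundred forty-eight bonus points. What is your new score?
Convert 4 hundreds, 7 tens, 7 ones (place-value notation) → 4×100 + 7×10 + 7 = 477 (decimal)
Convert six thousand two hundred forty-eight (English words) → 6×1000 + 2×100 + 48 = 6248 (decimal)
Compute 477 + 6248 = 6725
6725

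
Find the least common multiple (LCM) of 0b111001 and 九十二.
Convert 0b111001 (binary) → 32 + 16 + 8 + 1 = 57 (decimal)
Convert 九十二 (Chinese numeral) → 9×10 + 2 = 92 (decimal)
Compute lcm(57, 92) = 5244
5244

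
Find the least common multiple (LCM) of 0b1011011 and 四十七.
Convert 0b1011011 (binary) → 64 + 16 + 8 + 2 + 1 = 91 (decimal)
Convert 四十七 (Chinese numeral) → 4×10 + 7 = 47 (decimal)
Compute lcm(91, 47) = 4277
4277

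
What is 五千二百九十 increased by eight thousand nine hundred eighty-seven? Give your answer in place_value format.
Convert 五千二百九十 (Chinese numeral) → 5×1000 + 2×100 + 9×10 = 5290 (decimal)
Convert eight thousand nine hundred eighty-seven (English words) → 8×1000 + 9×100 + 87 = 8987 (decimal)
Compute 5290 + 8987 = 14277
Convert 14277 (decimal) → 14277 = 14×1000 + 2×100 + 7×10 + 7 → 14 thousands, 2 hundreds, 7 tens, 7 ones (place-value notation)
14 thousands, 2 hundreds, 7 tens, 7 ones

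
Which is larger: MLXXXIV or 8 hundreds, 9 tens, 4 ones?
Convert MLXXXIV (Roman numeral) → 1000 + 50 + 10 + 10 + 10 + 4 = 1084 (decimal)
Convert 8 hundreds, 9 tens, 4 ones (place-value notation) → 8×100 + 9×10 + 4 = 894 (decimal)
Compare 1084 vs 894: larger = 1084
1084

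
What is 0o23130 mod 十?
Convert 0o23130 (octal) → 2×4096 + 3×512 + 1×64 + 3×8 = 9816 (decimal)
Convert 十 (Chinese numeral) → 1×10 = 10 (decimal)
Compute 9816 mod 10 = 6
6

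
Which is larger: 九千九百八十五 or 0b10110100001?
Convert 九千九百八十五 (Chinese numeral) → 9×1000 + 9×100 + 8×10 + 5 = 9985 (decimal)
Convert 0b10110100001 (binary) → 1024 + 256 + 128 + 32 + 1 = 1441 (decimal)
Compare 9985 vs 1441: larger = 9985
9985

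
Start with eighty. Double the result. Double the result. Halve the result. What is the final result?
Convert eighty (English words) → 80 (decimal)
Start: 80
80 × 2 = 160
160 × 2 = 320
320 ÷ 2 = 160
160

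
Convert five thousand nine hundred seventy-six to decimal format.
Convert five thousand nine hundred seventy-six (English words) → 5×1000 + 9×100 + 76 = 5976 (decimal)
5976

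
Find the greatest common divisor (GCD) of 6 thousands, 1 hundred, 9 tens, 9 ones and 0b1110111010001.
Convert 6 thousands, 1 hundred, 9 tens, 9 ones (place-value notation) → 6×1000 + 1×100 + 9×10 + 9 = 6199 (decimal)
Convert 0b1110111010001 (binary) → 4096 + 2048 + 1024 + 256 + 128 + 64 + 16 + 1 = 7633 (decimal)
Compute gcd(6199, 7633) = 1
1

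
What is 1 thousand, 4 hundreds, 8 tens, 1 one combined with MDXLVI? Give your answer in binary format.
Convert 1 thousand, 4 hundreds, 8 tens, 1 one (place-value notation) → 1×1000 + 4×100 + 8×10 + 1 = 1481 (decimal)
Convert MDXLVI (Roman numeral) → 1000 + 500 + 40 + 5 + 1 = 1546 (decimal)
Compute 1481 + 1546 = 3027
Convert 3027 (decimal) → 3027 = 2048 + 512 + 256 + 128 + 64 + 16 + 2 + 1 → 0b101111010011 (binary)
0b101111010011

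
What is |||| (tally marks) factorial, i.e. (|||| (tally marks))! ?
Convert |||| (tally marks) → 4 (decimal)
Compute 4! = 24
24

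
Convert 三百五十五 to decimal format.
Convert 三百五十五 (Chinese numeral) → 3×100 + 5×10 + 5 = 355 (decimal)
355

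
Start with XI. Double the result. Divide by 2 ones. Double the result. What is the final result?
Convert XI (Roman numeral) → 10 + 1 = 11 (decimal)
Start: 11
11 × 2 = 22
Convert 2 ones (place-value notation) → 2 (decimal)
22 ÷ 2 = 11
11 × 2 = 22
22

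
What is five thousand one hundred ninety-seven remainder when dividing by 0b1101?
Convert five thousand one hundred ninety-seven (English words) → 5×1000 + 1×100 + 97 = 5197 (decimal)
Convert 0b1101 (binary) → 8 + 4 + 1 = 13 (decimal)
Compute 5197 mod 13 = 10
10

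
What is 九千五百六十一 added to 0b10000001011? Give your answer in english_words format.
Convert 九千五百六十一 (Chinese numeral) → 9×1000 + 5×100 + 6×10 + 1 = 9561 (decimal)
Convert 0b10000001011 (binary) → 1024 + 8 + 2 + 1 = 1035 (decimal)
Compute 9561 + 1035 = 10596
Convert 10596 (decimal) → 10596 = 10×1000 + 5×100 + 96 → ten thousand five hundred ninety-six (English words)
ten thousand five hundred ninety-six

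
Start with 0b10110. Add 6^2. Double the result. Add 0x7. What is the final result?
Convert 0b10110 (binary) → 16 + 4 + 2 = 22 (decimal)
Start: 22
Convert 6^2 (power) → 36 (decimal)
22 + 36 = 58
58 × 2 = 116
Convert 0x7 (hexadecimal) → 7 (decimal)
116 + 7 = 123
123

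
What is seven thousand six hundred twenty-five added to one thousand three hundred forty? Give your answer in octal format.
Convert seven thousand six hundred twenty-five (English words) → 7×1000 + 6×100 + 25 = 7625 (decimal)
Convert one thousand three hundred forty (English words) → 1×1000 + 3×100 + 40 = 1340 (decimal)
Compute 7625 + 1340 = 8965
Convert 8965 (decimal) → 8965 = 2×4096 + 1×512 + 4×64 + 5 → 0o21405 (octal)
0o21405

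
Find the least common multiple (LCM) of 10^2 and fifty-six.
Convert 10^2 (power) → 100 (decimal)
Convert fifty-six (English words) → 56 (decimal)
Compute lcm(100, 56) = 1400
1400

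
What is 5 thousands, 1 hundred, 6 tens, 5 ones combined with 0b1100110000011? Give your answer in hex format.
Convert 5 thousands, 1 hundred, 6 tens, 5 ones (place-value notation) → 5×1000 + 1×100 + 6×10 + 5 = 5165 (decimal)
Convert 0b1100110000011 (binary) → 4096 + 2048 + 256 + 128 + 2 + 1 = 6531 (decimal)
Compute 5165 + 6531 = 11696
Convert 11696 (decimal) → 11696 = 2×4096 + 13×256 + 11×16 → 0x2DB0 (hexadecimal)
0x2DB0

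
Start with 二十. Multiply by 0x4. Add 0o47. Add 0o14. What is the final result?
Convert 二十 (Chinese numeral) → 2×10 = 20 (decimal)
Start: 20
Convert 0x4 (hexadecimal) → 4 (decimal)
20 × 4 = 80
Convert 0o47 (octal) → 4×8 + 7 = 39 (decimal)
80 + 39 = 119
Convert 0o14 (octal) → 1×8 + 4 = 12 (decimal)
119 + 12 = 131
131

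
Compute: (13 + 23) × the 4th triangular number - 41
Convert the 4th triangular number (triangular index) → 4×5/2 = 10 (decimal)
Expression in decimal: (13 + 23) × 10 - 41
Parentheses first: 13 + 23 = 36
Multiply: 36 × 10 = 360
Subtract: 360 - 41 = 319
319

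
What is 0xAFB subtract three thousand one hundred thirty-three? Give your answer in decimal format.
Convert 0xAFB (hexadecimal) → 10×256 + 15×16 + 11 = 2811 (decimal)
Convert three thousand one hundred thirty-three (English words) → 3×1000 + 1×100 + 33 = 3133 (decimal)
Compute 2811 - 3133 = -322
-322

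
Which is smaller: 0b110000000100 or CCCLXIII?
Convert 0b110000000100 (binary) → 2048 + 1024 + 4 = 3076 (decimal)
Convert CCCLXIII (Roman numeral) → 100 + 100 + 100 + 50 + 10 + 1 + 1 + 1 = 363 (decimal)
Compare 3076 vs 363: smaller = 363
363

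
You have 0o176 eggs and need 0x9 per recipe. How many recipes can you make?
Convert 0o176 (octal) → 1×64 + 7×8 + 6 = 126 (decimal)
Convert 0x9 (hexadecimal) → 9 (decimal)
Compute 126 ÷ 9 = 14
14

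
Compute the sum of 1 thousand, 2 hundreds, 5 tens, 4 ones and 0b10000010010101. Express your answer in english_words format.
Convert 1 thousand, 2 hundreds, 5 tens, 4 ones (place-value notation) → 1×1000 + 2×100 + 5×10 + 4 = 1254 (decimal)
Convert 0b10000010010101 (binary) → 8192 + 128 + 16 + 4 + 1 = 8341 (decimal)
Compute 1254 + 8341 = 9595
Convert 9595 (decimal) → 9595 = 9×1000 + 5×100 + 95 → nine thousand five hundred ninety-five (English words)
nine thousand five hundred ninety-five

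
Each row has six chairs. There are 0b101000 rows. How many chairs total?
Convert six (English words) → 6 (decimal)
Convert 0b101000 (binary) → 32 + 8 = 40 (decimal)
Compute 6 × 40 = 240
240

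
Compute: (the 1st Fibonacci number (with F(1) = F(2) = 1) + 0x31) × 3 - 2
Convert the 1st Fibonacci number (with F(1) = F(2) = 1) (Fibonacci index) → 1 (decimal)
Convert 0x31 (hexadecimal) → 3×16 + 1 = 49 (decimal)
Expression in decimal: (1 + 49) × 3 - 2
Parentheses first: 1 + 49 = 50
Multiply: 50 × 3 = 150
Subtract: 150 - 2 = 148
148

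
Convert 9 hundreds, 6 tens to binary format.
Convert 9 hundreds, 6 tens (place-value notation) → 9×100 + 6×10 = 960 (decimal)
Convert 960 (decimal) → 960 = 512 + 256 + 128 + 64 → 0b1111000000 (binary)
0b1111000000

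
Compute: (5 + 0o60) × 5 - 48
Convert 0o60 (octal) → 6×8 = 48 (decimal)
Expression in decimal: (5 + 48) × 5 - 48
Parentheses first: 5 + 48 = 53
Multiply: 53 × 5 = 265
Subtract: 265 - 48 = 217
217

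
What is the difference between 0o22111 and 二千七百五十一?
Convert 0o22111 (octal) → 2×4096 + 2×512 + 1×64 + 1×8 + 1 = 9289 (decimal)
Convert 二千七百五十一 (Chinese numeral) → 2×1000 + 7×100 + 5×10 + 1 = 2751 (decimal)
Difference: |9289 - 2751| = 6538
6538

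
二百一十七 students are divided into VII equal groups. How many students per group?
Convert 二百一十七 (Chinese numeral) → 2×100 + 1×10 + 7 = 217 (decimal)
Convert VII (Roman numeral) → 5 + 1 + 1 = 7 (decimal)
Compute 217 ÷ 7 = 31
31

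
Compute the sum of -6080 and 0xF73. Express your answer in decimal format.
Convert 0xF73 (hexadecimal) → 15×256 + 7×16 + 3 = 3955 (decimal)
Compute -6080 + 3955 = -2125
-2125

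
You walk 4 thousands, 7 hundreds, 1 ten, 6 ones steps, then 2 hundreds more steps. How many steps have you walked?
Convert 4 thousands, 7 hundreds, 1 ten, 6 ones (place-value notation) → 4×1000 + 7×100 + 1×10 + 6 = 4716 (decimal)
Convert 2 hundreds (place-value notation) → 2×100 = 200 (decimal)
Compute 4716 + 200 = 4916
4916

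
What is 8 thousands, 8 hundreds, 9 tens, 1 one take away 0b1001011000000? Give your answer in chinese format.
Convert 8 thousands, 8 hundreds, 9 tens, 1 one (place-value notation) → 8×1000 + 8×100 + 9×10 + 1 = 8891 (decimal)
Convert 0b1001011000000 (binary) → 4096 + 512 + 128 + 64 = 4800 (decimal)
Compute 8891 - 4800 = 4091
Convert 4091 (decimal) → 4091 = 4×1000 + 9×10 + 1 → 四千零九十一 (Chinese numeral)
四千零九十一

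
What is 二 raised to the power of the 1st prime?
Convert 二 (Chinese numeral) → 2 (decimal)
Convert the 1st prime (prime index) → 2 (decimal)
Compute 2 ^ 2 = 4
4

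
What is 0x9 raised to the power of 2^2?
Convert 0x9 (hexadecimal) → 9 (decimal)
Convert 2^2 (power) → 4 (decimal)
Compute 9 ^ 4 = 6561
6561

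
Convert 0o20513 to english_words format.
Convert 0o20513 (octal) → 2×4096 + 5×64 + 1×8 + 3 = 8523 (decimal)
Convert 8523 (decimal) → 8523 = 8×1000 + 5×100 + 23 → eight thousand five hundred twenty-three (English words)
eight thousand five hundred twenty-three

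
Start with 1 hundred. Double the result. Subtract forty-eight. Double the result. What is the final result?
Convert 1 hundred (place-value notation) → 1×100 = 100 (decimal)
Start: 100
100 × 2 = 200
Convert forty-eight (English words) → 48 (decimal)
200 - 48 = 152
152 × 2 = 304
304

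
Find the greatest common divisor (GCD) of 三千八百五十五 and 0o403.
Convert 三千八百五十五 (Chinese numeral) → 3×1000 + 8×100 + 5×10 + 5 = 3855 (decimal)
Convert 0o403 (octal) → 4×64 + 3 = 259 (decimal)
Compute gcd(3855, 259) = 1
1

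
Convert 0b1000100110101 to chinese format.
Convert 0b1000100110101 (binary) → 4096 + 256 + 32 + 16 + 4 + 1 = 4405 (decimal)
Convert 4405 (decimal) → 4405 = 4×1000 + 4×100 + 5 → 四千四百零五 (Chinese numeral)
四千四百零五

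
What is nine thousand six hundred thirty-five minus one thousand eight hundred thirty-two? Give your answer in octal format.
Convert nine thousand six hundred thirty-five (English words) → 9×1000 + 6×100 + 35 = 9635 (decimal)
Convert one thousand eight hundred thirty-two (English words) → 1×1000 + 8×100 + 32 = 1832 (decimal)
Compute 9635 - 1832 = 7803
Convert 7803 (decimal) → 7803 = 1×4096 + 7×512 + 1×64 + 7×8 + 3 → 0o17173 (octal)
0o17173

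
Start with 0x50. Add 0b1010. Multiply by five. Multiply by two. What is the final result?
Convert 0x50 (hexadecimal) → 5×16 = 80 (decimal)
Start: 80
Convert 0b1010 (binary) → 8 + 2 = 10 (decimal)
80 + 10 = 90
Convert five (English words) → 5 (decimal)
90 × 5 = 450
Convert two (English words) → 2 (decimal)
450 × 2 = 900
900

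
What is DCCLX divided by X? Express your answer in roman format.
Convert DCCLX (Roman numeral) → 500 + 100 + 100 + 50 + 10 = 760 (decimal)
Convert X (Roman numeral) → 10 (decimal)
Compute 760 ÷ 10 = 76
Convert 76 (decimal) → 76 = 50 + 10 + 10 + 5 + 1 → LXXVI (Roman numeral)
LXXVI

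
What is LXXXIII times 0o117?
Convert LXXXIII (Roman numeral) → 50 + 10 + 10 + 10 + 1 + 1 + 1 = 83 (decimal)
Convert 0o117 (octal) → 1×64 + 1×8 + 7 = 79 (decimal)
Compute 83 × 79 = 6557
6557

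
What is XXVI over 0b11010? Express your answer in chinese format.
Convert XXVI (Roman numeral) → 10 + 10 + 5 + 1 = 26 (decimal)
Convert 0b11010 (binary) → 16 + 8 + 2 = 26 (decimal)
Compute 26 ÷ 26 = 1
Convert 1 (decimal) → 一 (Chinese numeral)
一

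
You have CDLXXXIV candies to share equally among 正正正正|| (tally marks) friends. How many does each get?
Convert CDLXXXIV (Roman numeral) → 400 + 50 + 10 + 10 + 10 + 4 = 484 (decimal)
Convert 正正正正|| (tally marks) → 5 + 5 + 5 + 5 + 2 = 22 (decimal)
Compute 484 ÷ 22 = 22
22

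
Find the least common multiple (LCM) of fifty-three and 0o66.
Convert fifty-three (English words) → 53 (decimal)
Convert 0o66 (octal) → 6×8 + 6 = 54 (decimal)
Compute lcm(53, 54) = 2862
2862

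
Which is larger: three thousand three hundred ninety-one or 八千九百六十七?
Convert three thousand three hundred ninety-one (English words) → 3×1000 + 3×100 + 91 = 3391 (decimal)
Convert 八千九百六十七 (Chinese numeral) → 8×1000 + 9×100 + 6×10 + 7 = 8967 (decimal)
Compare 3391 vs 8967: larger = 8967
8967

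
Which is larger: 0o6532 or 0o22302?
Convert 0o6532 (octal) → 6×512 + 5×64 + 3×8 + 2 = 3418 (decimal)
Convert 0o22302 (octal) → 2×4096 + 2×512 + 3×64 + 2 = 9410 (decimal)
Compare 3418 vs 9410: larger = 9410
9410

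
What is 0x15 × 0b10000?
Convert 0x15 (hexadecimal) → 1×16 + 5 = 21 (decimal)
Convert 0b10000 (binary) → 16 (decimal)
Compute 21 × 16 = 336
336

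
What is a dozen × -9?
Convert a dozen (colloquial) → 12 (decimal)
Compute 12 × -9 = -108
-108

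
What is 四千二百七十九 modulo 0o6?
Convert 四千二百七十九 (Chinese numeral) → 4×1000 + 2×100 + 7×10 + 9 = 4279 (decimal)
Convert 0o6 (octal) → 6 (decimal)
Compute 4279 mod 6 = 1
1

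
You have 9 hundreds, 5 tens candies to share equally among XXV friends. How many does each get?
Convert 9 hundreds, 5 tens (place-value notation) → 9×100 + 5×10 = 950 (decimal)
Convert XXV (Roman numeral) → 10 + 10 + 5 = 25 (decimal)
Compute 950 ÷ 25 = 38
38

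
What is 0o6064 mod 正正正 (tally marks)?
Convert 0o6064 (octal) → 6×512 + 6×8 + 4 = 3124 (decimal)
Convert 正正正 (tally marks) → 5 + 5 + 5 = 15 (decimal)
Compute 3124 mod 15 = 4
4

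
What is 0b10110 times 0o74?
Convert 0b10110 (binary) → 16 + 4 + 2 = 22 (decimal)
Convert 0o74 (octal) → 7×8 + 4 = 60 (decimal)
Compute 22 × 60 = 1320
1320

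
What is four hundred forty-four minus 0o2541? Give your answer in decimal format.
Convert four hundred forty-four (English words) → 4×100 + 44 = 444 (decimal)
Convert 0o2541 (octal) → 2×512 + 5×64 + 4×8 + 1 = 1377 (decimal)
Compute 444 - 1377 = -933
-933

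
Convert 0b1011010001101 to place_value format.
Convert 0b1011010001101 (binary) → 4096 + 1024 + 512 + 128 + 8 + 4 + 1 = 5773 (decimal)
Convert 5773 (decimal) → 5773 = 5×1000 + 7×100 + 7×10 + 3 → 5 thousands, 7 hundreds, 7 tens, 3 ones (place-value notation)
5 thousands, 7 hundreds, 7 tens, 3 ones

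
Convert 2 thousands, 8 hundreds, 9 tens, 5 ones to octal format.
Convert 2 thousands, 8 hundreds, 9 tens, 5 ones (place-value notation) → 2×1000 + 8×100 + 9×10 + 5 = 2895 (decimal)
Convert 2895 (decimal) → 2895 = 5×512 + 5×64 + 1×8 + 7 → 0o5517 (octal)
0o5517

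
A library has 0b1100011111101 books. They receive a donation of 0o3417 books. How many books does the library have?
Convert 0b1100011111101 (binary) → 4096 + 2048 + 128 + 64 + 32 + 16 + 8 + 4 + 1 = 6397 (decimal)
Convert 0o3417 (octal) → 3×512 + 4×64 + 1×8 + 7 = 1807 (decimal)
Compute 6397 + 1807 = 8204
8204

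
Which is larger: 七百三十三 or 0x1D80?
Convert 七百三十三 (Chinese numeral) → 7×100 + 3×10 + 3 = 733 (decimal)
Convert 0x1D80 (hexadecimal) → 1×4096 + 13×256 + 8×16 = 7552 (decimal)
Compare 733 vs 7552: larger = 7552
7552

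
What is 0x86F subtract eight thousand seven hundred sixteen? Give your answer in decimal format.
Convert 0x86F (hexadecimal) → 8×256 + 6×16 + 15 = 2159 (decimal)
Convert eight thousand seven hundred sixteen (English words) → 8×1000 + 7×100 + 16 = 8716 (decimal)
Compute 2159 - 8716 = -6557
-6557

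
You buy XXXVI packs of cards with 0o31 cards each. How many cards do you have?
Convert 0o31 (octal) → 3×8 + 1 = 25 (decimal)
Convert XXXVI (Roman numeral) → 10 + 10 + 10 + 5 + 1 = 36 (decimal)
Compute 25 × 36 = 900
900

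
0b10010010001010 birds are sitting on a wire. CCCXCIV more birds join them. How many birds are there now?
Convert 0b10010010001010 (binary) → 8192 + 1024 + 128 + 8 + 2 = 9354 (decimal)
Convert CCCXCIV (Roman numeral) → 100 + 100 + 100 + 90 + 4 = 394 (decimal)
Compute 9354 + 394 = 9748
9748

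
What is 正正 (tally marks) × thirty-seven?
Convert 正正 (tally marks) → 5 + 5 = 10 (decimal)
Convert thirty-seven (English words) → 37 (decimal)
Compute 10 × 37 = 370
370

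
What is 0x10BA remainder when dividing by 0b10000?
Convert 0x10BA (hexadecimal) → 1×4096 + 11×16 + 10 = 4282 (decimal)
Convert 0b10000 (binary) → 16 (decimal)
Compute 4282 mod 16 = 10
10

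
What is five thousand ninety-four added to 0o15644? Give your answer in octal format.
Convert five thousand ninety-four (English words) → 5×1000 + 94 = 5094 (decimal)
Convert 0o15644 (octal) → 1×4096 + 5×512 + 6×64 + 4×8 + 4 = 7076 (decimal)
Compute 5094 + 7076 = 12170
Convert 12170 (decimal) → 12170 = 2×4096 + 7×512 + 6×64 + 1×8 + 2 → 0o27612 (octal)
0o27612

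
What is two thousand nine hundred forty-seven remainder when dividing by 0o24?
Convert two thousand nine hundred forty-seven (English words) → 2×1000 + 9×100 + 47 = 2947 (decimal)
Convert 0o24 (octal) → 2×8 + 4 = 20 (decimal)
Compute 2947 mod 20 = 7
7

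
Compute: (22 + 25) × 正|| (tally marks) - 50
Convert 正|| (tally marks) → 5 + 2 = 7 (decimal)
Expression in decimal: (22 + 25) × 7 - 50
Parentheses first: 22 + 25 = 47
Multiply: 47 × 7 = 329
Subtract: 329 - 50 = 279
279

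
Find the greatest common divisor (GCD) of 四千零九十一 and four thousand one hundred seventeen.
Convert 四千零九十一 (Chinese numeral) → 4×1000 + 9×10 + 1 = 4091 (decimal)
Convert four thousand one hundred seventeen (English words) → 4×1000 + 1×100 + 17 = 4117 (decimal)
Compute gcd(4091, 4117) = 1
1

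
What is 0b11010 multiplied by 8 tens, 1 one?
Convert 0b11010 (binary) → 16 + 8 + 2 = 26 (decimal)
Convert 8 tens, 1 one (place-value notation) → 8×10 + 1 = 81 (decimal)
Compute 26 × 81 = 2106
2106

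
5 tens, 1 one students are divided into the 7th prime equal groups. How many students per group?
Convert 5 tens, 1 one (place-value notation) → 5×10 + 1 = 51 (decimal)
Convert the 7th prime (prime index) → 17 (decimal)
Compute 51 ÷ 17 = 3
3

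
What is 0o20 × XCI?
Convert 0o20 (octal) → 2×8 = 16 (decimal)
Convert XCI (Roman numeral) → 90 + 1 = 91 (decimal)
Compute 16 × 91 = 1456
1456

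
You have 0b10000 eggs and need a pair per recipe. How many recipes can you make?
Convert 0b10000 (binary) → 16 (decimal)
Convert a pair (colloquial) → 2 (decimal)
Compute 16 ÷ 2 = 8
8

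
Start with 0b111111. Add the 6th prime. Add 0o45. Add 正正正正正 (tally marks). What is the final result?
Convert 0b111111 (binary) → 32 + 16 + 8 + 4 + 2 + 1 = 63 (decimal)
Start: 63
Convert the 6th prime (prime index) → 13 (decimal)
63 + 13 = 76
Convert 0o45 (octal) → 4×8 + 5 = 37 (decimal)
76 + 37 = 113
Convert 正正正正正 (tally marks) → 5 + 5 + 5 + 5 + 5 = 25 (decimal)
113 + 25 = 138
138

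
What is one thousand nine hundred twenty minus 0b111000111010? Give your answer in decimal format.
Convert one thousand nine hundred twenty (English words) → 1×1000 + 9×100 + 20 = 1920 (decimal)
Convert 0b111000111010 (binary) → 2048 + 1024 + 512 + 32 + 16 + 8 + 2 = 3642 (decimal)
Compute 1920 - 3642 = -1722
-1722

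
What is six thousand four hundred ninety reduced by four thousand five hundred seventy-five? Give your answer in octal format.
Convert six thousand four hundred ninety (English words) → 6×1000 + 4×100 + 90 = 6490 (decimal)
Convert four thousand five hundred seventy-five (English words) → 4×1000 + 5×100 + 75 = 4575 (decimal)
Compute 6490 - 4575 = 1915
Convert 1915 (decimal) → 1915 = 3×512 + 5×64 + 7×8 + 3 → 0o3573 (octal)
0o3573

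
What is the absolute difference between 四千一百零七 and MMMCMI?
Convert 四千一百零七 (Chinese numeral) → 4×1000 + 1×100 + 7 = 4107 (decimal)
Convert MMMCMI (Roman numeral) → 1000 + 1000 + 1000 + 900 + 1 = 3901 (decimal)
Compute |4107 - 3901| = 206
206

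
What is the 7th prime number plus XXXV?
The 7th prime number = 17
Convert XXXV (Roman numeral) → 10 + 10 + 10 + 5 = 35 (decimal)
Compute 17 + 35 = 52
52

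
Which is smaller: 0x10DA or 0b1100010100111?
Convert 0x10DA (hexadecimal) → 1×4096 + 13×16 + 10 = 4314 (decimal)
Convert 0b1100010100111 (binary) → 4096 + 2048 + 128 + 32 + 4 + 2 + 1 = 6311 (decimal)
Compare 4314 vs 6311: smaller = 4314
4314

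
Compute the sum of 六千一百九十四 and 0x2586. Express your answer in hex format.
Convert 六千一百九十四 (Chinese numeral) → 6×1000 + 1×100 + 9×10 + 4 = 6194 (decimal)
Convert 0x2586 (hexadecimal) → 2×4096 + 5×256 + 8×16 + 6 = 9606 (decimal)
Compute 6194 + 9606 = 15800
Convert 15800 (decimal) → 15800 = 3×4096 + 13×256 + 11×16 + 8 → 0x3DB8 (hexadecimal)
0x3DB8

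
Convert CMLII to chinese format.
Convert CMLII (Roman numeral) → 900 + 50 + 1 + 1 = 952 (decimal)
Convert 952 (decimal) → 952 = 9×100 + 5×10 + 2 → 九百五十二 (Chinese numeral)
九百五十二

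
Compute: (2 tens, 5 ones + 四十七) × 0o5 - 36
Convert 2 tens, 5 ones (place-value notation) → 2×10 + 5 = 25 (decimal)
Convert 四十七 (Chinese numeral) → 4×10 + 7 = 47 (decimal)
Convert 0o5 (octal) → 5 (decimal)
Expression in decimal: (25 + 47) × 5 - 36
Parentheses first: 25 + 47 = 72
Multiply: 72 × 5 = 360
Subtract: 360 - 36 = 324
324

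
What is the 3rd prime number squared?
The 3rd prime number = 5
Compute 5² = 5 × 5 = 25
25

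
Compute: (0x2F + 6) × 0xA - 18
Convert 0x2F (hexadecimal) → 2×16 + 15 = 47 (decimal)
Convert 0xA (hexadecimal) → 10 (decimal)
Expression in decimal: (47 + 6) × 10 - 18
Parentheses first: 47 + 6 = 53
Multiply: 53 × 10 = 530
Subtract: 530 - 18 = 512
512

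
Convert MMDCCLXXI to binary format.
Convert MMDCCLXXI (Roman numeral) → 1000 + 1000 + 500 + 100 + 100 + 50 + 10 + 10 + 1 = 2771 (decimal)
Convert 2771 (decimal) → 2771 = 2048 + 512 + 128 + 64 + 16 + 2 + 1 → 0b101011010011 (binary)
0b101011010011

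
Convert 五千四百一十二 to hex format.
Convert 五千四百一十二 (Chinese numeral) → 5×1000 + 4×100 + 1×10 + 2 = 5412 (decimal)
Convert 5412 (decimal) → 5412 = 1×4096 + 5×256 + 2×16 + 4 → 0x1524 (hexadecimal)
0x1524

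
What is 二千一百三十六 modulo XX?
Convert 二千一百三十六 (Chinese numeral) → 2×1000 + 1×100 + 3×10 + 6 = 2136 (decimal)
Convert XX (Roman numeral) → 10 + 10 = 20 (decimal)
Compute 2136 mod 20 = 16
16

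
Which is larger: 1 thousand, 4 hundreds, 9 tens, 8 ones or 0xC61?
Convert 1 thousand, 4 hundreds, 9 tens, 8 ones (place-value notation) → 1×1000 + 4×100 + 9×10 + 8 = 1498 (decimal)
Convert 0xC61 (hexadecimal) → 12×256 + 6×16 + 1 = 3169 (decimal)
Compare 1498 vs 3169: larger = 3169
3169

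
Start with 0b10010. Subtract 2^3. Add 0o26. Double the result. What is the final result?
Convert 0b10010 (binary) → 16 + 2 = 18 (decimal)
Start: 18
Convert 2^3 (power) → 8 (decimal)
18 - 8 = 10
Convert 0o26 (octal) → 2×8 + 6 = 22 (decimal)
10 + 22 = 32
32 × 2 = 64
64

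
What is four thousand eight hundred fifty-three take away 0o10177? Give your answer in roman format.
Convert four thousand eight hundred fifty-three (English words) → 4×1000 + 8×100 + 53 = 4853 (decimal)
Convert 0o10177 (octal) → 1×4096 + 1×64 + 7×8 + 7 = 4223 (decimal)
Compute 4853 - 4223 = 630
Convert 630 (decimal) → 630 = 500 + 100 + 10 + 10 + 10 → DCXXX (Roman numeral)
DCXXX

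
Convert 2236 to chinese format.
Convert 2236 (decimal) → 2236 = 2×1000 + 2×100 + 3×10 + 6 → 二千二百三十六 (Chinese numeral)
二千二百三十六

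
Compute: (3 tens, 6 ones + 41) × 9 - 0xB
Convert 3 tens, 6 ones (place-value notation) → 3×10 + 6 = 36 (decimal)
Convert 0xB (hexadecimal) → 11 (decimal)
Expression in decimal: (36 + 41) × 9 - 11
Parentheses first: 36 + 41 = 77
Multiply: 77 × 9 = 693
Subtract: 693 - 11 = 682
682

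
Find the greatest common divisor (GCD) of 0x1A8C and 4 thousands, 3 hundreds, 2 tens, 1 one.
Convert 0x1A8C (hexadecimal) → 1×4096 + 10×256 + 8×16 + 12 = 6796 (decimal)
Convert 4 thousands, 3 hundreds, 2 tens, 1 one (place-value notation) → 4×1000 + 3×100 + 2×10 + 1 = 4321 (decimal)
Compute gcd(6796, 4321) = 1
1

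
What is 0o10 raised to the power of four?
Convert 0o10 (octal) → 1×8 = 8 (decimal)
Convert four (English words) → 4 (decimal)
Compute 8 ^ 4 = 4096
4096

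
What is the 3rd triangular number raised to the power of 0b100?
Convert the 3rd triangular number (triangular index) → 3×4/2 = 6 (decimal)
Convert 0b100 (binary) → 4 (decimal)
Compute 6 ^ 4 = 1296
1296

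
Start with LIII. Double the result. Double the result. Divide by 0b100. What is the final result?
Convert LIII (Roman numeral) → 50 + 1 + 1 + 1 = 53 (decimal)
Start: 53
53 × 2 = 106
106 × 2 = 212
Convert 0b100 (binary) → 4 (decimal)
212 ÷ 4 = 53
53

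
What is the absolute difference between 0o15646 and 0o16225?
Convert 0o15646 (octal) → 1×4096 + 5×512 + 6×64 + 4×8 + 6 = 7078 (decimal)
Convert 0o16225 (octal) → 1×4096 + 6×512 + 2×64 + 2×8 + 5 = 7317 (decimal)
Compute |7078 - 7317| = 239
239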